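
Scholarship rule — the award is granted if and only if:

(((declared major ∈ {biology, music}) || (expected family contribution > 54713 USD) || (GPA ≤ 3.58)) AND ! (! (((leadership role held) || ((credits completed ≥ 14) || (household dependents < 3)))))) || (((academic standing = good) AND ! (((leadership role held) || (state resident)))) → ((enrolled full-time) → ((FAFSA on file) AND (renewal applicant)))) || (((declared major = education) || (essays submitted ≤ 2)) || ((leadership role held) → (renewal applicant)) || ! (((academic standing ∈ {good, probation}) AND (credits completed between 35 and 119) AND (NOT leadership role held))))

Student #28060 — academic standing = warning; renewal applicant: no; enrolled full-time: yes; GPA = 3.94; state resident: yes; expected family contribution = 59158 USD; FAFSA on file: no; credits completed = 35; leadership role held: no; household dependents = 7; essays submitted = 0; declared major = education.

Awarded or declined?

Atomic conditions:
  declared major ∈ {biology, music}: education is not in the set → false
  expected family contribution > 54713 USD: 59158 > 54713 is true
  GPA ≤ 3.58: 3.94 ≤ 3.58 is false
  leadership role held: no → false
  credits completed ≥ 14: 35 ≥ 14 is true
  household dependents < 3: 7 < 3 is false
  academic standing = good: warning == good is false
  state resident: yes → true
  enrolled full-time: yes → true
  FAFSA on file: no → false
  renewal applicant: no → false
  declared major = education: education == education is true
  essays submitted ≤ 2: 0 ≤ 2 is true
  academic standing ∈ {good, probation}: warning is not in the set → false
  credits completed between 35 and 119: 35 in [35, 119] is true
  NOT leadership role held: no → true
Combine:
[1.1] false OR true OR false = true
[1.2.1.1.2] true OR false = true
[1.2.1.1] false OR true = true
[1.2.1] NOT true = false
[1.2] NOT false = true
[1] true AND true = true
[2.1.2.1] false OR true = true
[2.1.2] NOT true = false
[2.1] false AND false = false
[2.2.2] false AND false = false
[2.2] true → false = false
[2] false → false (antecedent false ⇒ implication holds) = true
[3.1] true OR true = true
[3.2] false → false (antecedent false ⇒ implication holds) = true
[3.3.1] false AND true AND true = false
[3.3] NOT false = true
[3] true OR true OR true = true
[root] true OR true OR true = true
Overall: true → awarded

Awarded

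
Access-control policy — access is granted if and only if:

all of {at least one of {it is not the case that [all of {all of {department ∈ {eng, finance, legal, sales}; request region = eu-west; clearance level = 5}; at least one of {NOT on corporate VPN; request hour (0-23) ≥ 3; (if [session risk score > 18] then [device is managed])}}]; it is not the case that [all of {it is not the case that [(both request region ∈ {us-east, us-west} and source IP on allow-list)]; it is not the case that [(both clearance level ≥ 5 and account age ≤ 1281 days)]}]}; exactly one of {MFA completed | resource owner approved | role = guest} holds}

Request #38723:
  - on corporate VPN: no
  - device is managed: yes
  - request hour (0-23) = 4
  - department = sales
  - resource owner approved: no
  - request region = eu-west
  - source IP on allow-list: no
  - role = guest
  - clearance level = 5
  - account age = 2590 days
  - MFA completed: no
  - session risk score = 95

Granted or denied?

Atomic conditions:
  department ∈ {eng, finance, legal, sales}: sales is in the set → true
  request region = eu-west: eu-west == eu-west is true
  clearance level = 5: 5 == 5 is true
  NOT on corporate VPN: no → true
  request hour (0-23) ≥ 3: 4 ≥ 3 is true
  session risk score > 18: 95 > 18 is true
  device is managed: yes → true
  request region ∈ {us-east, us-west}: eu-west is not in the set → false
  source IP on allow-list: no → false
  clearance level ≥ 5: 5 ≥ 5 is true
  account age ≤ 1281 days: 2590 ≤ 1281 is false
  MFA completed: no → false
  resource owner approved: no → false
  role = guest: guest == guest is true
Combine:
[1.1.1.1] true AND true AND true = true
[1.1.1.2.3] true → true = true
[1.1.1.2] true OR true OR true = true
[1.1.1] true AND true = true
[1.1] NOT true = false
[1.2.1.1.1] false AND false = false
[1.2.1.1] NOT false = true
[1.2.1.2.1] true AND false = false
[1.2.1.2] NOT false = true
[1.2.1] true AND true = true
[1.2] NOT true = false
[1] false OR false = false
[2] exactly-one(false, false, true) = true
[root] false AND true = false
Overall: false → denied

Denied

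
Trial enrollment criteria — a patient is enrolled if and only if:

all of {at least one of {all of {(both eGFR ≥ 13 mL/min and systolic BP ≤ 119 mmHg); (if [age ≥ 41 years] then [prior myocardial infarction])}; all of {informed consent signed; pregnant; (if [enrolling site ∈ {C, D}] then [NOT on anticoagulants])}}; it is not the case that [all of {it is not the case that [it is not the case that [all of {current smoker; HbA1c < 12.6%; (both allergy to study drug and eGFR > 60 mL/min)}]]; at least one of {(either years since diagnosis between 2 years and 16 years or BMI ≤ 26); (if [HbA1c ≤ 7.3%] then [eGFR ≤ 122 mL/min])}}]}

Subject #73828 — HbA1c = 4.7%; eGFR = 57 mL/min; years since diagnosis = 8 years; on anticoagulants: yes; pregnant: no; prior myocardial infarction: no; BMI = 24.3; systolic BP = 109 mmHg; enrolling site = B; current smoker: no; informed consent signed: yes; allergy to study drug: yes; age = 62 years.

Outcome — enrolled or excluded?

Atomic conditions:
  eGFR ≥ 13 mL/min: 57 ≥ 13 is true
  systolic BP ≤ 119 mmHg: 109 ≤ 119 is true
  age ≥ 41 years: 62 ≥ 41 is true
  prior myocardial infarction: no → false
  informed consent signed: yes → true
  pregnant: no → false
  enrolling site ∈ {C, D}: B is not in the set → false
  NOT on anticoagulants: yes → false
  current smoker: no → false
  HbA1c < 12.6%: 4.7 < 12.6 is true
  allergy to study drug: yes → true
  eGFR > 60 mL/min: 57 > 60 is false
  years since diagnosis between 2 years and 16 years: 8 in [2, 16] is true
  BMI ≤ 26: 24.3 ≤ 26 is true
  HbA1c ≤ 7.3%: 4.7 ≤ 7.3 is true
  eGFR ≤ 122 mL/min: 57 ≤ 122 is true
Combine:
[1.1.1] true AND true = true
[1.1.2] true → false = false
[1.1] true AND false = false
[1.2.3] false → false (antecedent false ⇒ implication holds) = true
[1.2] true AND false AND true = false
[1] false OR false = false
[2.1.1.1.1.3] true AND false = false
[2.1.1.1.1] false AND true AND false = false
[2.1.1.1] NOT false = true
[2.1.1] NOT true = false
[2.1.2.1] true OR true = true
[2.1.2.2] true → true = true
[2.1.2] true OR true = true
[2.1] false AND true = false
[2] NOT false = true
[root] false AND true = false
Overall: false → excluded

Excluded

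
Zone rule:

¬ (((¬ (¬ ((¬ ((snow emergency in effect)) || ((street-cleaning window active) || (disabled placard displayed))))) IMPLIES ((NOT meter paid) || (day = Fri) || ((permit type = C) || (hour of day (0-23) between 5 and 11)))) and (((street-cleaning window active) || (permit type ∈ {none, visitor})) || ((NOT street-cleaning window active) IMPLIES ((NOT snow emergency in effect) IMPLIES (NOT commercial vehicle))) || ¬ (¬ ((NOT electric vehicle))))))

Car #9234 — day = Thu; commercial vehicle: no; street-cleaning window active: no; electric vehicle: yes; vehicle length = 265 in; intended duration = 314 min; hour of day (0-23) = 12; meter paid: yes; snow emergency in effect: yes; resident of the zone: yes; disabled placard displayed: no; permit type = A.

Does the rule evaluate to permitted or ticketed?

Atomic conditions:
  snow emergency in effect: yes → true
  street-cleaning window active: no → false
  disabled placard displayed: no → false
  NOT meter paid: yes → false
  day = Fri: Thu == Fri is false
  permit type = C: A == C is false
  hour of day (0-23) between 5 and 11: 12 in [5, 11] is false
  permit type ∈ {none, visitor}: A is not in the set → false
  NOT street-cleaning window active: no → true
  NOT snow emergency in effect: yes → false
  NOT commercial vehicle: no → true
  NOT electric vehicle: yes → false
Combine:
[1.1.1.1.1.1] NOT true = false
[1.1.1.1.1.2] false OR false = false
[1.1.1.1.1] false OR false = false
[1.1.1.1] NOT false = true
[1.1.1] NOT true = false
[1.1.2.3] false OR false = false
[1.1.2] false OR false OR false = false
[1.1] false → false (antecedent false ⇒ implication holds) = true
[1.2.1] false OR false = false
[1.2.2.2] false → true (antecedent false ⇒ implication holds) = true
[1.2.2] true → true = true
[1.2.3.1] NOT false = true
[1.2.3] NOT true = false
[1.2] false OR true OR false = true
[1] true AND true = true
[root] NOT true = false
Overall: false → ticketed

Ticketed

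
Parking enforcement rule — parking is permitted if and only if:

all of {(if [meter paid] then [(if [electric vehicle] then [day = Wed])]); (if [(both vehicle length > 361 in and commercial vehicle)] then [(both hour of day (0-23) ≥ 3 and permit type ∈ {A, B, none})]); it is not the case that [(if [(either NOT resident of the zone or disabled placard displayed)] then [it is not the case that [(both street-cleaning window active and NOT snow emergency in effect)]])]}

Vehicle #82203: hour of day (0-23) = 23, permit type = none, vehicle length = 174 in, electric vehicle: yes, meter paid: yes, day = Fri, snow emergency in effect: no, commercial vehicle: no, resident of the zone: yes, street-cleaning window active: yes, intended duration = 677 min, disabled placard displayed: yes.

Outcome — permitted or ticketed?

Atomic conditions:
  meter paid: yes → true
  electric vehicle: yes → true
  day = Wed: Fri == Wed is false
  vehicle length > 361 in: 174 > 361 is false
  commercial vehicle: no → false
  hour of day (0-23) ≥ 3: 23 ≥ 3 is true
  permit type ∈ {A, B, none}: none is in the set → true
  NOT resident of the zone: yes → false
  disabled placard displayed: yes → true
  street-cleaning window active: yes → true
  NOT snow emergency in effect: no → true
Combine:
[1.2] true → false = false
[1] true → false = false
[2.1] false AND false = false
[2.2] true AND true = true
[2] false → true (antecedent false ⇒ implication holds) = true
[3.1.1] false OR true = true
[3.1.2.1] true AND true = true
[3.1.2] NOT true = false
[3.1] true → false = false
[3] NOT false = true
[root] false AND true AND true = false
Overall: false → ticketed

Ticketed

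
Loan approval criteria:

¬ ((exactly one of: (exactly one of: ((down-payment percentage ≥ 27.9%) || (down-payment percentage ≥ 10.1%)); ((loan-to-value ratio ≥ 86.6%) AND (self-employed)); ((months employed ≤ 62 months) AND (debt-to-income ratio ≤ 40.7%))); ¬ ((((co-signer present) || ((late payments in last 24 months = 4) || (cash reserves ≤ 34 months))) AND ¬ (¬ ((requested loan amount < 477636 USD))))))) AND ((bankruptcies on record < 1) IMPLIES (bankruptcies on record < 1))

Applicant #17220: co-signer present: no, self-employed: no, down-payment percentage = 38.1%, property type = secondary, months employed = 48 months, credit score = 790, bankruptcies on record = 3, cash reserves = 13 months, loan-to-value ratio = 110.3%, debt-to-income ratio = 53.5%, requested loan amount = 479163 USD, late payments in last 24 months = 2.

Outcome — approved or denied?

Approved

Atomic conditions:
  down-payment percentage ≥ 27.9%: 38.1 ≥ 27.9 is true
  down-payment percentage ≥ 10.1%: 38.1 ≥ 10.1 is true
  loan-to-value ratio ≥ 86.6%: 110.3 ≥ 86.6 is true
  self-employed: no → false
  months employed ≤ 62 months: 48 ≤ 62 is true
  debt-to-income ratio ≤ 40.7%: 53.5 ≤ 40.7 is false
  co-signer present: no → false
  late payments in last 24 months = 4: 2 == 4 is false
  cash reserves ≤ 34 months: 13 ≤ 34 is true
  requested loan amount < 477636 USD: 479163 < 477636 is false
  bankruptcies on record < 1: 3 < 1 is false
Combine:
[1.1.1.1] true OR true = true
[1.1.1.2] true AND false = false
[1.1.1.3] true AND false = false
[1.1.1] exactly-one(true, false, false) = true
[1.1.2.1.1.2] false OR true = true
[1.1.2.1.1] false OR true = true
[1.1.2.1.2.1] NOT false = true
[1.1.2.1.2] NOT true = false
[1.1.2.1] true AND false = false
[1.1.2] NOT false = true
[1.1] exactly-one(true, true) = false
[1] NOT false = true
[2] false → false (antecedent false ⇒ implication holds) = true
[root] true AND true = true
Overall: true → approved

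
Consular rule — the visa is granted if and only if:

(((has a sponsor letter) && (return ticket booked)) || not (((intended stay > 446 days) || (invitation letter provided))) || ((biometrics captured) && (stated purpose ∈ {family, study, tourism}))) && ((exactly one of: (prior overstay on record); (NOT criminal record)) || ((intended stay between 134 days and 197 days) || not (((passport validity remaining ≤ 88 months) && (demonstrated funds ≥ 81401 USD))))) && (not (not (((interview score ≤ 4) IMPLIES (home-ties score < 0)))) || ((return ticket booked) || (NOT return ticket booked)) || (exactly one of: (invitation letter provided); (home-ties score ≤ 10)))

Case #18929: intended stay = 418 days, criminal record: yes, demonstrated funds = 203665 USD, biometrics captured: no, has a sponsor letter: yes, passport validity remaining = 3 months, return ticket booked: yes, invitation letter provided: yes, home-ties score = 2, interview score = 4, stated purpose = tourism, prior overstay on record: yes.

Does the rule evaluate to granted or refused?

Atomic conditions:
  has a sponsor letter: yes → true
  return ticket booked: yes → true
  intended stay > 446 days: 418 > 446 is false
  invitation letter provided: yes → true
  biometrics captured: no → false
  stated purpose ∈ {family, study, tourism}: tourism is in the set → true
  prior overstay on record: yes → true
  NOT criminal record: yes → false
  intended stay between 134 days and 197 days: 418 in [134, 197] is false
  passport validity remaining ≤ 88 months: 3 ≤ 88 is true
  demonstrated funds ≥ 81401 USD: 203665 ≥ 81401 is true
  interview score ≤ 4: 4 ≤ 4 is true
  home-ties score < 0: 2 < 0 is false
  NOT return ticket booked: yes → false
  home-ties score ≤ 10: 2 ≤ 10 is true
Combine:
[1.1] true AND true = true
[1.2.1] false OR true = true
[1.2] NOT true = false
[1.3] false AND true = false
[1] true OR false OR false = true
[2.1] exactly-one(true, false) = true
[2.2.2.1] true AND true = true
[2.2.2] NOT true = false
[2.2] false OR false = false
[2] true OR false = true
[3.1.1.1] true → false = false
[3.1.1] NOT false = true
[3.1] NOT true = false
[3.2] true OR false = true
[3.3] exactly-one(true, true) = false
[3] false OR true OR false = true
[root] true AND true AND true = true
Overall: true → granted

Granted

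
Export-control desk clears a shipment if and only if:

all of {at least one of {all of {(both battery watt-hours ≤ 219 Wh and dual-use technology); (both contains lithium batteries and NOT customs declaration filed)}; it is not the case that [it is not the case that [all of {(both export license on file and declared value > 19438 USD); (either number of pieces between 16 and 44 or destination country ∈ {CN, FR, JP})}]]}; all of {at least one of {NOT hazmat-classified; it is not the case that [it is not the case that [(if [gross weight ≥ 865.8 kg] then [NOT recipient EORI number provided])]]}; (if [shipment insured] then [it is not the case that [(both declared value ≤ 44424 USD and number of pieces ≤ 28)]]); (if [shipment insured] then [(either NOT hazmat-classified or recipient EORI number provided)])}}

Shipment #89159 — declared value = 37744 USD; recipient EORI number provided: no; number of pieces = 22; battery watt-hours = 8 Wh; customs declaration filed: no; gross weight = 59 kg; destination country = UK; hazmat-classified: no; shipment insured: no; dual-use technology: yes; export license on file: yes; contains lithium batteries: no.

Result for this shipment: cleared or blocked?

Cleared

Atomic conditions:
  battery watt-hours ≤ 219 Wh: 8 ≤ 219 is true
  dual-use technology: yes → true
  contains lithium batteries: no → false
  NOT customs declaration filed: no → true
  export license on file: yes → true
  declared value > 19438 USD: 37744 > 19438 is true
  number of pieces between 16 and 44: 22 in [16, 44] is true
  destination country ∈ {CN, FR, JP}: UK is not in the set → false
  NOT hazmat-classified: no → true
  gross weight ≥ 865.8 kg: 59 ≥ 865.8 is false
  NOT recipient EORI number provided: no → true
  shipment insured: no → false
  declared value ≤ 44424 USD: 37744 ≤ 44424 is true
  number of pieces ≤ 28: 22 ≤ 28 is true
  recipient EORI number provided: no → false
Combine:
[1.1.1] true AND true = true
[1.1.2] false AND true = false
[1.1] true AND false = false
[1.2.1.1.1] true AND true = true
[1.2.1.1.2] true OR false = true
[1.2.1.1] true AND true = true
[1.2.1] NOT true = false
[1.2] NOT false = true
[1] false OR true = true
[2.1.2.1.1] false → true (antecedent false ⇒ implication holds) = true
[2.1.2.1] NOT true = false
[2.1.2] NOT false = true
[2.1] true OR true = true
[2.2.2.1] true AND true = true
[2.2.2] NOT true = false
[2.2] false → false (antecedent false ⇒ implication holds) = true
[2.3.2] true OR false = true
[2.3] false → true (antecedent false ⇒ implication holds) = true
[2] true AND true AND true = true
[root] true AND true = true
Overall: true → cleared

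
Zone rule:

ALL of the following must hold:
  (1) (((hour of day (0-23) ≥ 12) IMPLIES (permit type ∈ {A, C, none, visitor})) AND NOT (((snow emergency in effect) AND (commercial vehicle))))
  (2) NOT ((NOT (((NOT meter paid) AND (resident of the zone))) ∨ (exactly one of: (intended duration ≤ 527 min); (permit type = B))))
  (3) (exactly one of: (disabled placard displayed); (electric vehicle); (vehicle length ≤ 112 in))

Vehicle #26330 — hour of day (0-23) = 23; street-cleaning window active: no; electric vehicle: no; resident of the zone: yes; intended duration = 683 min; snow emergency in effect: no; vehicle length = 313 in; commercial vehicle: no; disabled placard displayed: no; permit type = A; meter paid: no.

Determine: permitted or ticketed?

Ticketed

Atomic conditions:
  hour of day (0-23) ≥ 12: 23 ≥ 12 is true
  permit type ∈ {A, C, none, visitor}: A is in the set → true
  snow emergency in effect: no → false
  commercial vehicle: no → false
  NOT meter paid: no → true
  resident of the zone: yes → true
  intended duration ≤ 527 min: 683 ≤ 527 is false
  permit type = B: A == B is false
  disabled placard displayed: no → false
  electric vehicle: no → false
  vehicle length ≤ 112 in: 313 ≤ 112 is false
Combine:
[1.1] true → true = true
[1.2.1] false AND false = false
[1.2] NOT false = true
[1] true AND true = true
[2.1.1.1] true AND true = true
[2.1.1] NOT true = false
[2.1.2] exactly-one(false, false) = false
[2.1] false OR false = false
[2] NOT false = true
[3] exactly-one(false, false, false) = false
[root] true AND true AND false = false
Overall: false → ticketed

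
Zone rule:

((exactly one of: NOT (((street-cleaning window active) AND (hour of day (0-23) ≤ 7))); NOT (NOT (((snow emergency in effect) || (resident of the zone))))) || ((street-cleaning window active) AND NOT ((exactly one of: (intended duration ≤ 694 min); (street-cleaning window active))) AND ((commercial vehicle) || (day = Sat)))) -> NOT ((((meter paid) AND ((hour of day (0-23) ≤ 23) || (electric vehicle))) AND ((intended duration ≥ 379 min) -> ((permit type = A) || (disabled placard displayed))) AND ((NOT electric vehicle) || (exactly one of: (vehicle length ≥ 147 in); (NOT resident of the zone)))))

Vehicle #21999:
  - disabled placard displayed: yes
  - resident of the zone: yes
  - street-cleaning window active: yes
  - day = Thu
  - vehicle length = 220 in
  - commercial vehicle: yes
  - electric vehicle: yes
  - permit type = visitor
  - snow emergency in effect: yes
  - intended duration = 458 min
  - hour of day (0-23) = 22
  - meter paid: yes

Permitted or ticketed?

Atomic conditions:
  street-cleaning window active: yes → true
  hour of day (0-23) ≤ 7: 22 ≤ 7 is false
  snow emergency in effect: yes → true
  resident of the zone: yes → true
  intended duration ≤ 694 min: 458 ≤ 694 is true
  commercial vehicle: yes → true
  day = Sat: Thu == Sat is false
  meter paid: yes → true
  hour of day (0-23) ≤ 23: 22 ≤ 23 is true
  electric vehicle: yes → true
  intended duration ≥ 379 min: 458 ≥ 379 is true
  permit type = A: visitor == A is false
  disabled placard displayed: yes → true
  NOT electric vehicle: yes → false
  vehicle length ≥ 147 in: 220 ≥ 147 is true
  NOT resident of the zone: yes → false
Combine:
[1.1.1.1] true AND false = false
[1.1.1] NOT false = true
[1.1.2.1.1] true OR true = true
[1.1.2.1] NOT true = false
[1.1.2] NOT false = true
[1.1] exactly-one(true, true) = false
[1.2.2.1] exactly-one(true, true) = false
[1.2.2] NOT false = true
[1.2.3] true OR false = true
[1.2] true AND true AND true = true
[1] false OR true = true
[2.1.1.2] true OR true = true
[2.1.1] true AND true = true
[2.1.2.2] false OR true = true
[2.1.2] true → true = true
[2.1.3.2] exactly-one(true, false) = true
[2.1.3] false OR true = true
[2.1] true AND true AND true = true
[2] NOT true = false
[root] true → false = false
Overall: false → ticketed

Ticketed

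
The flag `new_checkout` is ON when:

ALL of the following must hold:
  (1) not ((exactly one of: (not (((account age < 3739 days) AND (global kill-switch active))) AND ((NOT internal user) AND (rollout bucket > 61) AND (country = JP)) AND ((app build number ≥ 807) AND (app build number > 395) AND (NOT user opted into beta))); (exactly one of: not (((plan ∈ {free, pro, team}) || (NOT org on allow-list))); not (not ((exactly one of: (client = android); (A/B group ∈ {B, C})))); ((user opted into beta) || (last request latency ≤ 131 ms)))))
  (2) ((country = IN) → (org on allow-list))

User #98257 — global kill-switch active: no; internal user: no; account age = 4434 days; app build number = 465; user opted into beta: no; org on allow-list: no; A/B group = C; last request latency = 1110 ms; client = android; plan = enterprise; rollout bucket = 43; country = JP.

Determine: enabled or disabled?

Atomic conditions:
  account age < 3739 days: 4434 < 3739 is false
  global kill-switch active: no → false
  NOT internal user: no → true
  rollout bucket > 61: 43 > 61 is false
  country = JP: JP == JP is true
  app build number ≥ 807: 465 ≥ 807 is false
  app build number > 395: 465 > 395 is true
  NOT user opted into beta: no → true
  plan ∈ {free, pro, team}: enterprise is not in the set → false
  NOT org on allow-list: no → true
  client = android: android == android is true
  A/B group ∈ {B, C}: C is in the set → true
  user opted into beta: no → false
  last request latency ≤ 131 ms: 1110 ≤ 131 is false
  country = IN: JP == IN is false
  org on allow-list: no → false
Combine:
[1.1.1.1.1] false AND false = false
[1.1.1.1] NOT false = true
[1.1.1.2] true AND false AND true = false
[1.1.1.3] false AND true AND true = false
[1.1.1] true AND false AND false = false
[1.1.2.1.1] false OR true = true
[1.1.2.1] NOT true = false
[1.1.2.2.1.1] exactly-one(true, true) = false
[1.1.2.2.1] NOT false = true
[1.1.2.2] NOT true = false
[1.1.2.3] false OR false = false
[1.1.2] exactly-one(false, false, false) = false
[1.1] exactly-one(false, false) = false
[1] NOT false = true
[2] false → false (antecedent false ⇒ implication holds) = true
[root] true AND true = true
Overall: true → enabled

Enabled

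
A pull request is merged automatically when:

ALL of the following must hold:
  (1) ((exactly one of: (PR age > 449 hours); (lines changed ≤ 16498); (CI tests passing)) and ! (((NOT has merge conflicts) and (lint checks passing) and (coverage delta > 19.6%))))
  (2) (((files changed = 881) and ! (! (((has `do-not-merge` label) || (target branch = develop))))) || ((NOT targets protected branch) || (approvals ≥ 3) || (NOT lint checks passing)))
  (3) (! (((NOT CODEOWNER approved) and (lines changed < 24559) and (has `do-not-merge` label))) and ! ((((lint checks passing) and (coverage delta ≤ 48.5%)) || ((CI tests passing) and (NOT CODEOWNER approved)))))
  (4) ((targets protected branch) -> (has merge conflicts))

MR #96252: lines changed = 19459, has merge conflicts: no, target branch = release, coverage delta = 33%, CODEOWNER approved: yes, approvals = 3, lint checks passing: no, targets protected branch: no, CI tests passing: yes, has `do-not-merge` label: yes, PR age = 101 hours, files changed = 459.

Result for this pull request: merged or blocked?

Merged

Atomic conditions:
  PR age > 449 hours: 101 > 449 is false
  lines changed ≤ 16498: 19459 ≤ 16498 is false
  CI tests passing: yes → true
  NOT has merge conflicts: no → true
  lint checks passing: no → false
  coverage delta > 19.6%: 33 > 19.6 is true
  files changed = 881: 459 == 881 is false
  has `do-not-merge` label: yes → true
  target branch = develop: release == develop is false
  NOT targets protected branch: no → true
  approvals ≥ 3: 3 ≥ 3 is true
  NOT lint checks passing: no → true
  NOT CODEOWNER approved: yes → false
  lines changed < 24559: 19459 < 24559 is true
  coverage delta ≤ 48.5%: 33 ≤ 48.5 is true
  targets protected branch: no → false
  has merge conflicts: no → false
Combine:
[1.1] exactly-one(false, false, true) = true
[1.2.1] true AND false AND true = false
[1.2] NOT false = true
[1] true AND true = true
[2.1.2.1.1] true OR false = true
[2.1.2.1] NOT true = false
[2.1.2] NOT false = true
[2.1] false AND true = false
[2.2] true OR true OR true = true
[2] false OR true = true
[3.1.1] false AND true AND true = false
[3.1] NOT false = true
[3.2.1.1] false AND true = false
[3.2.1.2] true AND false = false
[3.2.1] false OR false = false
[3.2] NOT false = true
[3] true AND true = true
[4] false → false (antecedent false ⇒ implication holds) = true
[root] true AND true AND true AND true = true
Overall: true → merged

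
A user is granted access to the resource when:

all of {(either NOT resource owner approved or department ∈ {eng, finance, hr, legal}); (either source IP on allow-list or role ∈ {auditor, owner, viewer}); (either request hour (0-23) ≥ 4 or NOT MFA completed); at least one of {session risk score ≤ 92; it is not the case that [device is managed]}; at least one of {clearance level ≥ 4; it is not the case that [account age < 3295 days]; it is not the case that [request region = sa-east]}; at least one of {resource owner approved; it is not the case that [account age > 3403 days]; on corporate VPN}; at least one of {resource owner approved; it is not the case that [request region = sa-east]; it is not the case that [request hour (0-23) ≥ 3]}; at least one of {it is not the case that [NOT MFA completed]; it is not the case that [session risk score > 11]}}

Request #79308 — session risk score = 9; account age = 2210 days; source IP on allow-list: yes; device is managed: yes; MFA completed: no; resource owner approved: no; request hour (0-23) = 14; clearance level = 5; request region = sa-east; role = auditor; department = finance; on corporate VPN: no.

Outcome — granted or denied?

Denied

Atomic conditions:
  NOT resource owner approved: no → true
  department ∈ {eng, finance, hr, legal}: finance is in the set → true
  source IP on allow-list: yes → true
  role ∈ {auditor, owner, viewer}: auditor is in the set → true
  request hour (0-23) ≥ 4: 14 ≥ 4 is true
  NOT MFA completed: no → true
  session risk score ≤ 92: 9 ≤ 92 is true
  device is managed: yes → true
  clearance level ≥ 4: 5 ≥ 4 is true
  account age < 3295 days: 2210 < 3295 is true
  request region = sa-east: sa-east == sa-east is true
  resource owner approved: no → false
  account age > 3403 days: 2210 > 3403 is false
  on corporate VPN: no → false
  request hour (0-23) ≥ 3: 14 ≥ 3 is true
  session risk score > 11: 9 > 11 is false
Combine:
[1] true OR true = true
[2] true OR true = true
[3] true OR true = true
[4.2] NOT true = false
[4] true OR false = true
[5.2] NOT true = false
[5.3] NOT true = false
[5] true OR false OR false = true
[6.2] NOT false = true
[6] false OR true OR false = true
[7.2] NOT true = false
[7.3] NOT true = false
[7] false OR false OR false = false
[8.1] NOT true = false
[8.2] NOT false = true
[8] false OR true = true
[root] true AND true AND true AND true AND true AND true AND false AND true = false
Overall: false → denied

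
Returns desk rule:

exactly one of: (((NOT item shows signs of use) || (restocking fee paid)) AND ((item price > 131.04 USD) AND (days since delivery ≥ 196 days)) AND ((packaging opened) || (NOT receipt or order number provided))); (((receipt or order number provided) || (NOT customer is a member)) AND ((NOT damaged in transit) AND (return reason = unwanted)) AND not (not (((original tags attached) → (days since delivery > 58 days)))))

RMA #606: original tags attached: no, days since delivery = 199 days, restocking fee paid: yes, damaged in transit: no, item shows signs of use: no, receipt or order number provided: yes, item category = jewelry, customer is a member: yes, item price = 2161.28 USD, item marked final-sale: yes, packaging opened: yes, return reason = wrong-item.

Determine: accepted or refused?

Atomic conditions:
  NOT item shows signs of use: no → true
  restocking fee paid: yes → true
  item price > 131.04 USD: 2161.28 > 131.04 is true
  days since delivery ≥ 196 days: 199 ≥ 196 is true
  packaging opened: yes → true
  NOT receipt or order number provided: yes → false
  receipt or order number provided: yes → true
  NOT customer is a member: yes → false
  NOT damaged in transit: no → true
  return reason = unwanted: wrong-item == unwanted is false
  original tags attached: no → false
  days since delivery > 58 days: 199 > 58 is true
Combine:
[1.1] true OR true = true
[1.2] true AND true = true
[1.3] true OR false = true
[1] true AND true AND true = true
[2.1] true OR false = true
[2.2] true AND false = false
[2.3.1.1] false → true (antecedent false ⇒ implication holds) = true
[2.3.1] NOT true = false
[2.3] NOT false = true
[2] true AND false AND true = false
[root] exactly-one(true, false) = true
Overall: true → accepted

Accepted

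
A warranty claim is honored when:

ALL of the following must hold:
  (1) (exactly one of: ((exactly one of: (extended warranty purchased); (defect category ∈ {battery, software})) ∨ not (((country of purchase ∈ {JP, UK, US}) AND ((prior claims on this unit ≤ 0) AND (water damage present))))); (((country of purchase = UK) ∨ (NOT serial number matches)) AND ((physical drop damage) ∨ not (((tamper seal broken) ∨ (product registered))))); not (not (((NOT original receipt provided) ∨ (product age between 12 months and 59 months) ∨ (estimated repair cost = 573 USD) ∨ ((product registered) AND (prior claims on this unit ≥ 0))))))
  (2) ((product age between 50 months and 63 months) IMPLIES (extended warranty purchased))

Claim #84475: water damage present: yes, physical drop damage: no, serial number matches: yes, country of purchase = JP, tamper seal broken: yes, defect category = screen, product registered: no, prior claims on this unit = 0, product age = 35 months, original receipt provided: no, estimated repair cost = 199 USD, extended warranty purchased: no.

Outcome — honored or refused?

Atomic conditions:
  extended warranty purchased: no → false
  defect category ∈ {battery, software}: screen is not in the set → false
  country of purchase ∈ {JP, UK, US}: JP is in the set → true
  prior claims on this unit ≤ 0: 0 ≤ 0 is true
  water damage present: yes → true
  country of purchase = UK: JP == UK is false
  NOT serial number matches: yes → false
  physical drop damage: no → false
  tamper seal broken: yes → true
  product registered: no → false
  NOT original receipt provided: no → true
  product age between 12 months and 59 months: 35 in [12, 59] is true
  estimated repair cost = 573 USD: 199 == 573 is false
  prior claims on this unit ≥ 0: 0 ≥ 0 is true
  product age between 50 months and 63 months: 35 in [50, 63] is false
Combine:
[1.1.1] exactly-one(false, false) = false
[1.1.2.1.2] true AND true = true
[1.1.2.1] true AND true = true
[1.1.2] NOT true = false
[1.1] false OR false = false
[1.2.1] false OR false = false
[1.2.2.2.1] true OR false = true
[1.2.2.2] NOT true = false
[1.2.2] false OR false = false
[1.2] false AND false = false
[1.3.1.1.4] false AND true = false
[1.3.1.1] true OR true OR false OR false = true
[1.3.1] NOT true = false
[1.3] NOT false = true
[1] exactly-one(false, false, true) = true
[2] false → false (antecedent false ⇒ implication holds) = true
[root] true AND true = true
Overall: true → honored

Honored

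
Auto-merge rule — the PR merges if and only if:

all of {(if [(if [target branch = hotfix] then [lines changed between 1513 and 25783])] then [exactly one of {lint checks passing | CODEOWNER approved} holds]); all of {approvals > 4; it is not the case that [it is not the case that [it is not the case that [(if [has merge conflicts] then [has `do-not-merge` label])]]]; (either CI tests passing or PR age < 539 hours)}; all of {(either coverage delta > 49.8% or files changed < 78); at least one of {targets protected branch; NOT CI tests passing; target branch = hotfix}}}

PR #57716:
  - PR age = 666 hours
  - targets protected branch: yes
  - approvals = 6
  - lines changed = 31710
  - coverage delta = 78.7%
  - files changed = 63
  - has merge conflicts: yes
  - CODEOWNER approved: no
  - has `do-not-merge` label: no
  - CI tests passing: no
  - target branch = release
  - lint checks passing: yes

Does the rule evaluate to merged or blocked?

Blocked

Atomic conditions:
  target branch = hotfix: release == hotfix is false
  lines changed between 1513 and 25783: 31710 in [1513, 25783] is false
  lint checks passing: yes → true
  CODEOWNER approved: no → false
  approvals > 4: 6 > 4 is true
  has merge conflicts: yes → true
  has `do-not-merge` label: no → false
  CI tests passing: no → false
  PR age < 539 hours: 666 < 539 is false
  coverage delta > 49.8%: 78.7 > 49.8 is true
  files changed < 78: 63 < 78 is true
  targets protected branch: yes → true
  NOT CI tests passing: no → true
Combine:
[1.1] false → false (antecedent false ⇒ implication holds) = true
[1.2] exactly-one(true, false) = true
[1] true → true = true
[2.2.1.1.1] true → false = false
[2.2.1.1] NOT false = true
[2.2.1] NOT true = false
[2.2] NOT false = true
[2.3] false OR false = false
[2] true AND true AND false = false
[3.1] true OR true = true
[3.2] true OR true OR false = true
[3] true AND true = true
[root] true AND false AND true = false
Overall: false → blocked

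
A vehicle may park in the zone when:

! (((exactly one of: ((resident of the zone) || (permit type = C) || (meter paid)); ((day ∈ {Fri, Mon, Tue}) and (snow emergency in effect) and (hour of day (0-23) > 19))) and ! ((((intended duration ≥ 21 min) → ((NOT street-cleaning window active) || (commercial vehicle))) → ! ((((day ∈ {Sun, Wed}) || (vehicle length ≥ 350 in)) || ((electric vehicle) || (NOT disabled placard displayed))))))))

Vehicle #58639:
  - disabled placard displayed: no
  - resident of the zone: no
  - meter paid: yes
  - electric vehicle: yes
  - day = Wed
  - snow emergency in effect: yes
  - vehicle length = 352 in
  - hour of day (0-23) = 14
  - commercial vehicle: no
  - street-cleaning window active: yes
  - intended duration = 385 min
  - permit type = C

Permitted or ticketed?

Permitted

Atomic conditions:
  resident of the zone: no → false
  permit type = C: C == C is true
  meter paid: yes → true
  day ∈ {Fri, Mon, Tue}: Wed is not in the set → false
  snow emergency in effect: yes → true
  hour of day (0-23) > 19: 14 > 19 is false
  intended duration ≥ 21 min: 385 ≥ 21 is true
  NOT street-cleaning window active: yes → false
  commercial vehicle: no → false
  day ∈ {Sun, Wed}: Wed is in the set → true
  vehicle length ≥ 350 in: 352 ≥ 350 is true
  electric vehicle: yes → true
  NOT disabled placard displayed: no → true
Combine:
[1.1.1] false OR true OR true = true
[1.1.2] false AND true AND false = false
[1.1] exactly-one(true, false) = true
[1.2.1.1.2] false OR false = false
[1.2.1.1] true → false = false
[1.2.1.2.1.1] true OR true = true
[1.2.1.2.1.2] true OR true = true
[1.2.1.2.1] true OR true = true
[1.2.1.2] NOT true = false
[1.2.1] false → false (antecedent false ⇒ implication holds) = true
[1.2] NOT true = false
[1] true AND false = false
[root] NOT false = true
Overall: true → permitted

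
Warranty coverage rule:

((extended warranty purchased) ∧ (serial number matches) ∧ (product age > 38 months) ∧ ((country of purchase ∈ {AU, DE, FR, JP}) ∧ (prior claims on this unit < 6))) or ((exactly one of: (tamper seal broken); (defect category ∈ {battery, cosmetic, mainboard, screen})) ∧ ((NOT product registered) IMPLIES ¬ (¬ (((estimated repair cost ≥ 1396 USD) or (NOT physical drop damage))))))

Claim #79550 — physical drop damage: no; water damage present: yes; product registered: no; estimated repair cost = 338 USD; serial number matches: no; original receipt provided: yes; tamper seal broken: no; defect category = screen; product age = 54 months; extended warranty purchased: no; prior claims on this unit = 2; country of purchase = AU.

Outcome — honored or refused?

Honored

Atomic conditions:
  extended warranty purchased: no → false
  serial number matches: no → false
  product age > 38 months: 54 > 38 is true
  country of purchase ∈ {AU, DE, FR, JP}: AU is in the set → true
  prior claims on this unit < 6: 2 < 6 is true
  tamper seal broken: no → false
  defect category ∈ {battery, cosmetic, mainboard, screen}: screen is in the set → true
  NOT product registered: no → true
  estimated repair cost ≥ 1396 USD: 338 ≥ 1396 is false
  NOT physical drop damage: no → true
Combine:
[1.4] true AND true = true
[1] false AND false AND true AND true = false
[2.1] exactly-one(false, true) = true
[2.2.2.1.1] false OR true = true
[2.2.2.1] NOT true = false
[2.2.2] NOT false = true
[2.2] true → true = true
[2] true AND true = true
[root] false OR true = true
Overall: true → honored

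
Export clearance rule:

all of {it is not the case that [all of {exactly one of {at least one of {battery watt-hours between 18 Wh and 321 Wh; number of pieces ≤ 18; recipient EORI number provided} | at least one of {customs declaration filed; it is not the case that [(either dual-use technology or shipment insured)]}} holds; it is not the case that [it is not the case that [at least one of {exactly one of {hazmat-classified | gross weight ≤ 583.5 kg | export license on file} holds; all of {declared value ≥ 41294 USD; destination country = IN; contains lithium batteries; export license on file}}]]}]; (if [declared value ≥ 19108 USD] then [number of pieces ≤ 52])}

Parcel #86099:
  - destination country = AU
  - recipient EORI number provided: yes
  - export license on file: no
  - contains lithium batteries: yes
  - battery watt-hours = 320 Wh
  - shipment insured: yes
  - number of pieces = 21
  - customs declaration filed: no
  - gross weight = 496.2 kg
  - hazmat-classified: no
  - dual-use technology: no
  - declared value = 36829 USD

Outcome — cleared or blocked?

Atomic conditions:
  battery watt-hours between 18 Wh and 321 Wh: 320 in [18, 321] is true
  number of pieces ≤ 18: 21 ≤ 18 is false
  recipient EORI number provided: yes → true
  customs declaration filed: no → false
  dual-use technology: no → false
  shipment insured: yes → true
  hazmat-classified: no → false
  gross weight ≤ 583.5 kg: 496.2 ≤ 583.5 is true
  export license on file: no → false
  declared value ≥ 41294 USD: 36829 ≥ 41294 is false
  destination country = IN: AU == IN is false
  contains lithium batteries: yes → true
  declared value ≥ 19108 USD: 36829 ≥ 19108 is true
  number of pieces ≤ 52: 21 ≤ 52 is true
Combine:
[1.1.1.1] true OR false OR true = true
[1.1.1.2.2.1] false OR true = true
[1.1.1.2.2] NOT true = false
[1.1.1.2] false OR false = false
[1.1.1] exactly-one(true, false) = true
[1.1.2.1.1.1] exactly-one(false, true, false) = true
[1.1.2.1.1.2] false AND false AND true AND false = false
[1.1.2.1.1] true OR false = true
[1.1.2.1] NOT true = false
[1.1.2] NOT false = true
[1.1] true AND true = true
[1] NOT true = false
[2] true → true = true
[root] false AND true = false
Overall: false → blocked

Blocked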